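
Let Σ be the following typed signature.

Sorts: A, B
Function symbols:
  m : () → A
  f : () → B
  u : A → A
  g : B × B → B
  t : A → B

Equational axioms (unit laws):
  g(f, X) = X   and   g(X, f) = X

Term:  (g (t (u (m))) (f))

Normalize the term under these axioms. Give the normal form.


1. (g (t (u (m))) (f))  →  (t (u (m)))

normal form = (t (u (m)))


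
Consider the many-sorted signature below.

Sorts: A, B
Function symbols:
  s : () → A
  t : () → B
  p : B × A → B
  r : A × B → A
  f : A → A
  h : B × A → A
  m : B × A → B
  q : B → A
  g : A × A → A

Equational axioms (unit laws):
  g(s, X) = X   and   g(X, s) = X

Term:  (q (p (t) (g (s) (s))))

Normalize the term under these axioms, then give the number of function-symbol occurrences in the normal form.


size = 4

1. (q (p (t) (g (s) (s))))  →  (q (p (t) (s)))
normal form: (q (p (t) (s)))


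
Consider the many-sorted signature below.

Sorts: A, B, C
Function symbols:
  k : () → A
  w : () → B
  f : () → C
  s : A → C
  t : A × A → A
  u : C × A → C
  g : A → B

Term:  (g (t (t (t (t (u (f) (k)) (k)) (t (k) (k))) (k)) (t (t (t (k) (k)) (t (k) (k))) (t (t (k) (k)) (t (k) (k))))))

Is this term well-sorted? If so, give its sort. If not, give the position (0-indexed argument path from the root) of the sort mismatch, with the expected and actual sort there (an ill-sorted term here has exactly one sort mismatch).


            (f) : C
            (k) : A
          (u (f) (k)) : C
          (k) : A
        (t (u (f) (k)) (k)) : ✗ arg 0 at [0, 0, 0, 0, 0] has sort C, expected A
          (k) : A
          (k) : A
        (t (k) (k)) : A
      (k) : A
          (k) : A
          (k) : A
        (t (k) (k)) : A
          (k) : A
          (k) : A
        (t (k) (k)) : A
      (t (t (k) (k)) (t (k) (k))) : A
          (k) : A
          (k) : A
        (t (k) (k)) : A
          (k) : A
          (k) : A
        (t (k) (k)) : A
      (t (t (k) (k)) (t (k) (k))) : A
    (t (t (t (k) (k)) (t (k) (k))) (t (t (k) (k)) (t (k) (k)))) : A

ill-sorted at position [0, 0, 0, 0, 0]: expected A, got C


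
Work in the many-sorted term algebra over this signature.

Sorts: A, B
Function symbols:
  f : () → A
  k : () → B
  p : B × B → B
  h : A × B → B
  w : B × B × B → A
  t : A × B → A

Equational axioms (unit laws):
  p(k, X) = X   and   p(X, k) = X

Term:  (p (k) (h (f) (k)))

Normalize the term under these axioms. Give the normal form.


normal form = (h (f) (k))

1. (p (k) (h (f) (k)))  →  (h (f) (k))


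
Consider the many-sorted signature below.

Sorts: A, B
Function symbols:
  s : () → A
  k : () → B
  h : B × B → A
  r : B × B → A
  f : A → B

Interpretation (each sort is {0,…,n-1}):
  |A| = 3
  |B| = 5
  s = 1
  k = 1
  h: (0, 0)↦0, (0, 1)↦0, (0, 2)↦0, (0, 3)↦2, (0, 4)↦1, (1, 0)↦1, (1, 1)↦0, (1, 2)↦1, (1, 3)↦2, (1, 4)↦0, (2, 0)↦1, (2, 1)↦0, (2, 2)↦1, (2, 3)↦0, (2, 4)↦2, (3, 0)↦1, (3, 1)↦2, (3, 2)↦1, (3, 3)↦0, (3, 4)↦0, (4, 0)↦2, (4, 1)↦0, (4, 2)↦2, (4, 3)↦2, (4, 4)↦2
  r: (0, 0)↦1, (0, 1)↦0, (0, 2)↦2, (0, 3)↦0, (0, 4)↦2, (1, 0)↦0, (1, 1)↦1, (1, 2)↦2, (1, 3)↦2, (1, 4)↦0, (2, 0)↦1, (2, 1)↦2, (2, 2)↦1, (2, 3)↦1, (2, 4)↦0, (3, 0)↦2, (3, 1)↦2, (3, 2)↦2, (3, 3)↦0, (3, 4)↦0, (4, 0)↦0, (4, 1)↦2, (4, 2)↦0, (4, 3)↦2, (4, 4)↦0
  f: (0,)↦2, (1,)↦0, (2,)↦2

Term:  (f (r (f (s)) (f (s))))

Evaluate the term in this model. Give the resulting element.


value = 0

  s = 1
  (f (s)) = f(1,) = 0
  s = 1
  (f (s)) = f(1,) = 0
  (r (f (s)) (f (s))) = r(0, 0) = 1
  (f (r (f (s)) (f (s)))) = f(1,) = 0


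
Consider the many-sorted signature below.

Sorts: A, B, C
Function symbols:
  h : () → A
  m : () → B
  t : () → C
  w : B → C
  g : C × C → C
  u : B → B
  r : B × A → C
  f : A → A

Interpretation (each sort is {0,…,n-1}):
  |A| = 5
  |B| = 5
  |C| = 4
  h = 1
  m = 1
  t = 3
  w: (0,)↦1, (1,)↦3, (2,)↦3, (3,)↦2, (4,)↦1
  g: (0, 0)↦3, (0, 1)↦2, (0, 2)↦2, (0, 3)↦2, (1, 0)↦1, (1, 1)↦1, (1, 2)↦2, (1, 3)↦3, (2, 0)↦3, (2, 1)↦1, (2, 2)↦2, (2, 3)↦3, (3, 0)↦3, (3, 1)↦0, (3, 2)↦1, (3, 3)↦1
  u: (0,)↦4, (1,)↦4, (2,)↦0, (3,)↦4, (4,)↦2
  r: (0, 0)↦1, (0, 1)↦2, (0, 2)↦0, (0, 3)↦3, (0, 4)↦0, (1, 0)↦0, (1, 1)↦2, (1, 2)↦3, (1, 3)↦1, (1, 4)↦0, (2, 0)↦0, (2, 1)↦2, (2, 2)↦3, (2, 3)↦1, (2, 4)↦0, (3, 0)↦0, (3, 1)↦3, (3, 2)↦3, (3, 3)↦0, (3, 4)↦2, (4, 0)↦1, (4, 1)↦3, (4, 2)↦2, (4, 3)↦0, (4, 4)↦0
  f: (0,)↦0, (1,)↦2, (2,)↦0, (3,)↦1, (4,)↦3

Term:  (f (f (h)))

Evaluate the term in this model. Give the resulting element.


value = 0

  h = 1
  (f (h)) = f(1,) = 2
  (f (f (h))) = f(2,) = 0


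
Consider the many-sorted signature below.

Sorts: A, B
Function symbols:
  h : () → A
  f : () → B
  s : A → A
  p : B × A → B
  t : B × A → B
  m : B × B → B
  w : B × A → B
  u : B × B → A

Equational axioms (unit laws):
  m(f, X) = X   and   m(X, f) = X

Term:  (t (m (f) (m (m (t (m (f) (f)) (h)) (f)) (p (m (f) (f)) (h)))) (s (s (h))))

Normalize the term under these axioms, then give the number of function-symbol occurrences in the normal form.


1. (t (m (f) (m (m (t (m (f) (f)) (h)) (f)) (p (m (f) (f)) (h)))) (s (s (h))))  →  (t (m (m (t (m (f) (f)) (h)) (f)) (p (m (f) (f)) (h))) (s (s (h))))
2. (t (m (m (t (m (f) (f)) (h)) (f)) (p (m (f) (f)) (h))) (s (s (h))))  →  (t (m (t (m (f) (f)) (h)) (p (m (f) (f)) (h))) (s (s (h))))
3. (t (m (t (m (f) (f)) (h)) (p (m (f) (f)) (h))) (s (s (h))))  →  (t (m (t (f) (h)) (p (m (f) (f)) (h))) (s (s (h))))
4. (t (m (t (f) (h)) (p (m (f) (f)) (h))) (s (s (h))))  →  (t (m (t (f) (h)) (p (f) (h))) (s (s (h))))
normal form: (t (m (t (f) (h)) (p (f) (h))) (s (s (h))))

size = 11


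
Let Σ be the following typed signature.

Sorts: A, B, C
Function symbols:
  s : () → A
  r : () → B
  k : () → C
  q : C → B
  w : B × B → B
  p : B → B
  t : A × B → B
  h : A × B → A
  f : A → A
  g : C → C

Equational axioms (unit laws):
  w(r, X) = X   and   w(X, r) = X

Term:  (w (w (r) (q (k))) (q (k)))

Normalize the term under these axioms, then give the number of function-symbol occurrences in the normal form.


1. (w (w (r) (q (k))) (q (k)))  →  (w (q (k)) (q (k)))
normal form: (w (q (k)) (q (k)))

size = 5


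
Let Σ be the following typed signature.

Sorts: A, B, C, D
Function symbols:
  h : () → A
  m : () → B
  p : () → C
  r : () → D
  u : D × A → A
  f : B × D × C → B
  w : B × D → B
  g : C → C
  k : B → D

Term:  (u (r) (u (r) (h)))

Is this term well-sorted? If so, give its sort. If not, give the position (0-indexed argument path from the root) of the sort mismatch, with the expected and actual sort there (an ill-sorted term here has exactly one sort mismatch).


  (r) : D
    (r) : D
    (h) : A
  (u (r) (h)) : A
(u (r) (u (r) (h))) : A

well-sorted; sort = A


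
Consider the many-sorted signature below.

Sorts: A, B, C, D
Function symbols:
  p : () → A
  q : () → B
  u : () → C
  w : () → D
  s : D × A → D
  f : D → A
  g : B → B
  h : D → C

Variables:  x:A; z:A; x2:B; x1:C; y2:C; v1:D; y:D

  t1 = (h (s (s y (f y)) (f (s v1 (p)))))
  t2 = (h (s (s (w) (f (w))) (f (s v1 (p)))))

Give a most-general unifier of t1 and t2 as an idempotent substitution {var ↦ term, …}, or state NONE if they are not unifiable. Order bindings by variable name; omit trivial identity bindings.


{y ↦ (w)}


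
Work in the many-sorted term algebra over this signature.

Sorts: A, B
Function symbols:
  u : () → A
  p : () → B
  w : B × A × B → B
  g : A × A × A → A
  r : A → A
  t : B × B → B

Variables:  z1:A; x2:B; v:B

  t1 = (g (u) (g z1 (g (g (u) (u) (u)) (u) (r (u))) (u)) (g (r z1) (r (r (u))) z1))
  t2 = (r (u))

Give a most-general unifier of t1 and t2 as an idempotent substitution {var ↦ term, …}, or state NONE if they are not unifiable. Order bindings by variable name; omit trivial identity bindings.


NONE (not unifiable)

head clash or occurs-check failure — not unifiable


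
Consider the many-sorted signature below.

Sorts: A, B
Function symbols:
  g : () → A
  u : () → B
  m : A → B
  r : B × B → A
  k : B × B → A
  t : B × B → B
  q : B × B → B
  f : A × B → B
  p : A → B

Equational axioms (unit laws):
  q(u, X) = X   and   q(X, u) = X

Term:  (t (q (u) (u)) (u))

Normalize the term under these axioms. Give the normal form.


1. (t (q (u) (u)) (u))  →  (t (u) (u))

normal form = (t (u) (u))


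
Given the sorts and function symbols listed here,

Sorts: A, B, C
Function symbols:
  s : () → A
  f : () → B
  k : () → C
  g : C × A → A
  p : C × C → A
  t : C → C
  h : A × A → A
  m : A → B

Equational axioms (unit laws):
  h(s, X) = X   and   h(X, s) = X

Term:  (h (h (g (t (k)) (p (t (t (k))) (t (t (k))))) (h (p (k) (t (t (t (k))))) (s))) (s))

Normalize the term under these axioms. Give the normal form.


1. (h (h (g (t (k)) (p (t (t (k))) (t (t (k))))) (h (p (k) (t (t (t (k))))) (s))) (s))  →  (h (g (t (k)) (p (t (t (k))) (t (t (k))))) (h (p (k) (t (t (t (k))))) (s)))
2. (h (g (t (k)) (p (t (t (k))) (t (t (k))))) (h (p (k) (t (t (t (k))))) (s)))  →  (h (g (t (k)) (p (t (t (k))) (t (t (k))))) (p (k) (t (t (t (k))))))

normal form = (h (g (t (k)) (p (t (t (k))) (t (t (k))))) (p (k) (t (t (t (k))))))


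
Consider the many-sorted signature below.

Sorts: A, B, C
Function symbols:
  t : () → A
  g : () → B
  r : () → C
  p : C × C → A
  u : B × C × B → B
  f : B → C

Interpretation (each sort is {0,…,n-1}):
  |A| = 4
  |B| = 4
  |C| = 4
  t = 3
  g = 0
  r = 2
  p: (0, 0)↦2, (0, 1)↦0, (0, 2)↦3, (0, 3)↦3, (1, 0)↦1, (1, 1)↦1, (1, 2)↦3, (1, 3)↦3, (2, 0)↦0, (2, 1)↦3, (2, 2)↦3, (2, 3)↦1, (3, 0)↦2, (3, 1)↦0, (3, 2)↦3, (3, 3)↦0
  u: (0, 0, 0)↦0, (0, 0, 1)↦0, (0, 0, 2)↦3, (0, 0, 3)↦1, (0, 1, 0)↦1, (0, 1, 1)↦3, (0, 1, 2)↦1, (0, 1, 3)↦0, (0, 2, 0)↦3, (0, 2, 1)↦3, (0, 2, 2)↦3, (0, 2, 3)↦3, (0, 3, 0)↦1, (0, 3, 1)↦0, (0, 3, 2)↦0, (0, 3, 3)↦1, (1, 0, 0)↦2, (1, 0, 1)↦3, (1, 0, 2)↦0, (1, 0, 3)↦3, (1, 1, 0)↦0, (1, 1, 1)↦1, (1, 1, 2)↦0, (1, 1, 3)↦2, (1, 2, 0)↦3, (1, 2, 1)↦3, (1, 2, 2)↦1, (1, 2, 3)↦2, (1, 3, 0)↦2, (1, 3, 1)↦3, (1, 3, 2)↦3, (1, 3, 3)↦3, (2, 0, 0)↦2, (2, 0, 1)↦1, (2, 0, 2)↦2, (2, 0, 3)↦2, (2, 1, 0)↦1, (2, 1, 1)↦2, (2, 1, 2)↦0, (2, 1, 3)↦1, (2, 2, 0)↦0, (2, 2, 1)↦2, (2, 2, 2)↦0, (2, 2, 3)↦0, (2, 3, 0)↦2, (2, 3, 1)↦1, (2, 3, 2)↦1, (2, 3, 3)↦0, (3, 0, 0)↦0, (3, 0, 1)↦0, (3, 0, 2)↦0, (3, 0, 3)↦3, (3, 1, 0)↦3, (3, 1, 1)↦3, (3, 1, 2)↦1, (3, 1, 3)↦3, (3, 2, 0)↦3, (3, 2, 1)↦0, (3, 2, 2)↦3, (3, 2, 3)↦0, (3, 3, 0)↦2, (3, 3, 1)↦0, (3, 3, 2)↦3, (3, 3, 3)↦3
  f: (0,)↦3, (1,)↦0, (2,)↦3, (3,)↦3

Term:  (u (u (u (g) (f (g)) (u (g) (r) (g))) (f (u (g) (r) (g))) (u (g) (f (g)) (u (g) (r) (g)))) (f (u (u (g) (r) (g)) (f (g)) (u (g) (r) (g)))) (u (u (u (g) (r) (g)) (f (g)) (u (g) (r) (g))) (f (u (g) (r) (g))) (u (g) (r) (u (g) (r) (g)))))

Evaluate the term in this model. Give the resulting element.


  g = 0
  g = 0
  (f (g)) = f(0,) = 3
  g = 0
  r = 2
  g = 0
  (u (g) (r) (g)) = u(0, 2, 0) = 3
  (u (g) (f (g)) (u (g) (r) (g))) = u(0, 3, 3) = 1
  g = 0
  r = 2
  g = 0
  (u (g) (r) (g)) = u(0, 2, 0) = 3
  (f (u (g) (r) (g))) = f(3,) = 3
  g = 0
  g = 0
  (f (g)) = f(0,) = 3
  g = 0
  r = 2
  g = 0
  (u (g) (r) (g)) = u(0, 2, 0) = 3
  (u (g) (f (g)) (u (g) (r) (g))) = u(0, 3, 3) = 1
  (u (u (g) (f (g)) (u (g) (r) (g))) (f (u (g) (r) (g))) (u (g) (f (g)) (u (g) (r) (g)))) = u(1, 3, 1) = 3
  g = 0
  r = 2
  g = 0
  (u (g) (r) (g)) = u(0, 2, 0) = 3
  g = 0
  (f (g)) = f(0,) = 3
  g = 0
  r = 2
  g = 0
  (u (g) (r) (g)) = u(0, 2, 0) = 3
  (u (u (g) (r) (g)) (f (g)) (u (g) (r) (g))) = u(3, 3, 3) = 3
  (f (u (u (g) (r) (g)) (f (g)) (u (g) (r) (g)))) = f(3,) = 3
  g = 0
  r = 2
  g = 0
  (u (g) (r) (g)) = u(0, 2, 0) = 3
  g = 0
  (f (g)) = f(0,) = 3
  g = 0
  r = 2
  g = 0
  (u (g) (r) (g)) = u(0, 2, 0) = 3
  (u (u (g) (r) (g)) (f (g)) (u (g) (r) (g))) = u(3, 3, 3) = 3
  g = 0
  r = 2
  g = 0
  (u (g) (r) (g)) = u(0, 2, 0) = 3
  (f (u (g) (r) (g))) = f(3,) = 3
  g = 0
  r = 2
  g = 0
  r = 2
  g = 0
  (u (g) (r) (g)) = u(0, 2, 0) = 3
  (u (g) (r) (u (g) (r) (g))) = u(0, 2, 3) = 3
  (u (u (u (g) (r) (g)) (f (g)) (u (g) (r) (g))) (f (u (g) (r) (g))) (u (g) (r) (u (g) (r) (g)))) = u(3, 3, 3) = 3
  (u (u (u (g) (f (g)) (u (g) (r) (g))) (f (u (g) (r) (g))) (u (g) (f (g)) (u (g) (r) (g)))) (f (u (u (g) (r) (g)) (f (g)) (u (g) (r) (g)))) (u (u (u (g) (r) (g)) (f (g)) (u (g) (r) (g))) (f (u (g) (r) (g))) (u (g) (r) (u (g) (r) (g))))) = u(3, 3, 3) = 3

value = 3


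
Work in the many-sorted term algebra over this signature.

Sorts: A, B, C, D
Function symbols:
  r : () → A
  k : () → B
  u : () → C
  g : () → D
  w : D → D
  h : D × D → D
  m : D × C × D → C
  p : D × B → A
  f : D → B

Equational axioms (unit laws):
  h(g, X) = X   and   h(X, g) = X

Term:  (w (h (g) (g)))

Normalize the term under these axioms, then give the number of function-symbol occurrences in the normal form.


1. (w (h (g) (g)))  →  (w (g))
normal form: (w (g))

size = 2


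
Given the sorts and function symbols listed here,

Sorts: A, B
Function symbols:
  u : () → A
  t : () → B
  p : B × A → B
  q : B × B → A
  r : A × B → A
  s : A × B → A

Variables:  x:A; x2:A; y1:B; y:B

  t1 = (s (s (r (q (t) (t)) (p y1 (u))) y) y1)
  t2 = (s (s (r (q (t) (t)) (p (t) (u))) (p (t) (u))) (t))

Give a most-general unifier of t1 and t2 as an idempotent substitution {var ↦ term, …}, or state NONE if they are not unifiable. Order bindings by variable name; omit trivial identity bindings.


{y ↦ (p (t) (u)), y1 ↦ (t)}


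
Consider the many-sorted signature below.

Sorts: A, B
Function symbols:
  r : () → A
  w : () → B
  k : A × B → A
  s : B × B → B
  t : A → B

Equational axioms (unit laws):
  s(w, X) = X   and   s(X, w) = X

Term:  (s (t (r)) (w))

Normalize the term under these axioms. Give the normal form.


1. (s (t (r)) (w))  →  (t (r))

normal form = (t (r))


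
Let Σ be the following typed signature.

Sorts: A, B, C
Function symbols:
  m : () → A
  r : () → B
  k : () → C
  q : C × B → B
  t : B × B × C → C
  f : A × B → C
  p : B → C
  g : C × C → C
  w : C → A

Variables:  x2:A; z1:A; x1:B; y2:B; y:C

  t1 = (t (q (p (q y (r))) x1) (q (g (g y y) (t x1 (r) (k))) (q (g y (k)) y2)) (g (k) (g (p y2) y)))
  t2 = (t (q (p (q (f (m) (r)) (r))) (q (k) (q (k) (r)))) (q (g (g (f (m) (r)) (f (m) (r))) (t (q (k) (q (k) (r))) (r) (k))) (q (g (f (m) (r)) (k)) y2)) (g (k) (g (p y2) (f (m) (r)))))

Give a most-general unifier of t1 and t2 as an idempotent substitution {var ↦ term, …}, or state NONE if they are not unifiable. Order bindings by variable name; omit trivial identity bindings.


{x1 ↦ (q (k) (q (k) (r))), y ↦ (f (m) (r))}


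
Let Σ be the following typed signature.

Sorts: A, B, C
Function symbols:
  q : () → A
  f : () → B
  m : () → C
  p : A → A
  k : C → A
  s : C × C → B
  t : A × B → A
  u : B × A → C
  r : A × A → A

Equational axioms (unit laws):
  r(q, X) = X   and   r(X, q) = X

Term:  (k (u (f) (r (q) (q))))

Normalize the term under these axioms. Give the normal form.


normal form = (k (u (f) (q)))

1. (k (u (f) (r (q) (q))))  →  (k (u (f) (q)))


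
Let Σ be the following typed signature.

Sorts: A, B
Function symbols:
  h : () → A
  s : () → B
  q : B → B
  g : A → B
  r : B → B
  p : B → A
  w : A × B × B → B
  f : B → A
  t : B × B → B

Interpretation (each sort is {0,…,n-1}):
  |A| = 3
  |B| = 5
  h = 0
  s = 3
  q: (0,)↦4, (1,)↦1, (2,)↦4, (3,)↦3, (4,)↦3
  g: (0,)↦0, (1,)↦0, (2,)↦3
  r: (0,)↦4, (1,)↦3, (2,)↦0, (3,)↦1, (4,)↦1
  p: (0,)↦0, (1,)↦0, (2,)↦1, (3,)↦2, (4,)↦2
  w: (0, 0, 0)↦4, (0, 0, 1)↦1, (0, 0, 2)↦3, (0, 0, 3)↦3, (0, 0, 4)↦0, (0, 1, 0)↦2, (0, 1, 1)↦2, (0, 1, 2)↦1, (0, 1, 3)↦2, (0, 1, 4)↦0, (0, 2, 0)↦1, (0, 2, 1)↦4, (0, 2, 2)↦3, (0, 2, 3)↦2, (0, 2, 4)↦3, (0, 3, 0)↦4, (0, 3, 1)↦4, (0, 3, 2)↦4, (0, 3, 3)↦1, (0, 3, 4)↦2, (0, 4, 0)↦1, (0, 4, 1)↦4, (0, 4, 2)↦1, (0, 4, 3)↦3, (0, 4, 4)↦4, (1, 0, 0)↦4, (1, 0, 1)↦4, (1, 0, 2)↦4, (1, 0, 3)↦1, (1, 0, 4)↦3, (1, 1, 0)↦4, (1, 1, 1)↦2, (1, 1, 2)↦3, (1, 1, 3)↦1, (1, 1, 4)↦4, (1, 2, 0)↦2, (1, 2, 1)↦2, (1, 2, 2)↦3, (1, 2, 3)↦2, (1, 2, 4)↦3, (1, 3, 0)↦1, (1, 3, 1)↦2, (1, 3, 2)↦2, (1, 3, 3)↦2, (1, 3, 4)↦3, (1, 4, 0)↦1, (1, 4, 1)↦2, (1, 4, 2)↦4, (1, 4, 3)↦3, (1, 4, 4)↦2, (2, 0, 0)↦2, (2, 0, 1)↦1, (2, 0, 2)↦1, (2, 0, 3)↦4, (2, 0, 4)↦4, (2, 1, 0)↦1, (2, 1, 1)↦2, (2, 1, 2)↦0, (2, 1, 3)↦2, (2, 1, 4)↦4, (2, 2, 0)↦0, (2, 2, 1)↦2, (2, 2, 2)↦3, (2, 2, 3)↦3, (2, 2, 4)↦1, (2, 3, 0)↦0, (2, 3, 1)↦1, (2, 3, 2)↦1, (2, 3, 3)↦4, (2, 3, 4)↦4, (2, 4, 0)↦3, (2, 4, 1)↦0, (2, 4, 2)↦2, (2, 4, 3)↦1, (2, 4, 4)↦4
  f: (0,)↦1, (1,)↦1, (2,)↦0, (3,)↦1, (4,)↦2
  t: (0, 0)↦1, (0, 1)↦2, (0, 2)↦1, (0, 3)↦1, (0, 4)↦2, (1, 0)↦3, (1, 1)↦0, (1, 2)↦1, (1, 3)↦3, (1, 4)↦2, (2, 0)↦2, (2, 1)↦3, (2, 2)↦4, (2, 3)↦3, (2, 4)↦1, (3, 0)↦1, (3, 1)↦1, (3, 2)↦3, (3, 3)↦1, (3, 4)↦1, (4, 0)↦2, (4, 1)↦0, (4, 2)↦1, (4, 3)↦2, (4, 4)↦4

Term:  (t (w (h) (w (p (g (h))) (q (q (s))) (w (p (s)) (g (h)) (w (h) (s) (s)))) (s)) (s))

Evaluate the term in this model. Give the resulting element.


value = 1

  h = 0
  h = 0
  (g (h)) = g(0,) = 0
  (p (g (h))) = p(0,) = 0
  s = 3
  (q (s)) = q(3,) = 3
  (q (q (s))) = q(3,) = 3
  s = 3
  (p (s)) = p(3,) = 2
  h = 0
  (g (h)) = g(0,) = 0
  h = 0
  s = 3
  s = 3
  (w (h) (s) (s)) = w(0, 3, 3) = 1
  (w (p (s)) (g (h)) (w (h) (s) (s))) = w(2, 0, 1) = 1
  (w (p (g (h))) (q (q (s))) (w (p (s)) (g (h)) (w (h) (s) (s)))) = w(0, 3, 1) = 4
  s = 3
  (w (h) (w (p (g (h))) (q (q (s))) (w (p (s)) (g (h)) (w (h) (s) (s)))) (s)) = w(0, 4, 3) = 3
  s = 3
  (t (w (h) (w (p (g (h))) (q (q (s))) (w (p (s)) (g (h)) (w (h) (s) (s)))) (s)) (s)) = t(3, 3) = 1


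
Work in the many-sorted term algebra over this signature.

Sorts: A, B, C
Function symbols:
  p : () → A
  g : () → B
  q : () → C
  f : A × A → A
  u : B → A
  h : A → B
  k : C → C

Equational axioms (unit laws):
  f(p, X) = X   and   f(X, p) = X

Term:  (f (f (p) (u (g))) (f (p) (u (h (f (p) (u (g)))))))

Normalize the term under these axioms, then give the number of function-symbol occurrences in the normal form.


size = 7

1. (f (f (p) (u (g))) (f (p) (u (h (f (p) (u (g)))))))  →  (f (u (g)) (f (p) (u (h (f (p) (u (g)))))))
2. (f (u (g)) (f (p) (u (h (f (p) (u (g)))))))  →  (f (u (g)) (u (h (f (p) (u (g))))))
3. (f (u (g)) (u (h (f (p) (u (g))))))  →  (f (u (g)) (u (h (u (g)))))
normal form: (f (u (g)) (u (h (u (g)))))


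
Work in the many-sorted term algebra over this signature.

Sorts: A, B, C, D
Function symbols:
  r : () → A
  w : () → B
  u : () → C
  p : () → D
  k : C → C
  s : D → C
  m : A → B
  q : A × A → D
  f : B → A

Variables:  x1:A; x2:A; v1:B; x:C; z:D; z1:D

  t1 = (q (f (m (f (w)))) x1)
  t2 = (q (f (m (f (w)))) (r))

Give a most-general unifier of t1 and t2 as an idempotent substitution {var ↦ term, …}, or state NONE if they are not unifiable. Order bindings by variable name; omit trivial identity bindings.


{x1 ↦ (r)}


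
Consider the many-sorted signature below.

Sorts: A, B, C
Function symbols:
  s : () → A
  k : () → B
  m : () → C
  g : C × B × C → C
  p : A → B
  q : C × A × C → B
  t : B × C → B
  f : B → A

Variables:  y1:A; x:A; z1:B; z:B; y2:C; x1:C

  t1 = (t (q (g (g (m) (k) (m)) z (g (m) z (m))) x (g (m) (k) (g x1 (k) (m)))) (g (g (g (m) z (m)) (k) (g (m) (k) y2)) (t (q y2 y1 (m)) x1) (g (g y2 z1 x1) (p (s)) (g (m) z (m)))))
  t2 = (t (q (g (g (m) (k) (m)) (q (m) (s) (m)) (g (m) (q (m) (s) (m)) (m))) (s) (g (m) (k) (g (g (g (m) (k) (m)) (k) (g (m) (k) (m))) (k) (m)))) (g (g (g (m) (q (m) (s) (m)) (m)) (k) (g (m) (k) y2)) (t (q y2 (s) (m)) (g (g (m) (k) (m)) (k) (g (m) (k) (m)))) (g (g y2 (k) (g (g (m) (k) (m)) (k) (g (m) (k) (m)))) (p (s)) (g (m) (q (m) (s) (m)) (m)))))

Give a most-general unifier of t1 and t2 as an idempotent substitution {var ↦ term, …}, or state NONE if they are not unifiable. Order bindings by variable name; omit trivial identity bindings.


{x ↦ (s), x1 ↦ (g (g (m) (k) (m)) (k) (g (m) (k) (m))), y1 ↦ (s), z ↦ (q (m) (s) (m)), z1 ↦ (k)}


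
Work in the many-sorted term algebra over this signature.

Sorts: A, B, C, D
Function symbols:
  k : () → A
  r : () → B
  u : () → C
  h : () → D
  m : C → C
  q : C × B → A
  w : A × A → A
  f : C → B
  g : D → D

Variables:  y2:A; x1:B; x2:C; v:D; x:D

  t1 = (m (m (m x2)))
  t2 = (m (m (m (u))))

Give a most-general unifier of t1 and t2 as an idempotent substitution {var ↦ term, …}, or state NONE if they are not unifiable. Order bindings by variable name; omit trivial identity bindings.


{x2 ↦ (u)}


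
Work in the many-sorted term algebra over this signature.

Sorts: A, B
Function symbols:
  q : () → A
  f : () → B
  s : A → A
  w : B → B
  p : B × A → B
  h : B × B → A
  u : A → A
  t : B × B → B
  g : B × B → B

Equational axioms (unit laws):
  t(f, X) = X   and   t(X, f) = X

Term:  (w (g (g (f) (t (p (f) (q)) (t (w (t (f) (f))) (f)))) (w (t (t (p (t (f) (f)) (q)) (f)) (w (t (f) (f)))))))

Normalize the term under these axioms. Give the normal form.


1. (w (g (g (f) (t (p (f) (q)) (t (w (t (f) (f))) (f)))) (w (t (t (p (t (f) (f)) (q)) (f)) (w (t (f) (f)))))))  →  (w (g (g (f) (t (p (f) (q)) (w (t (f) (f))))) (w (t (t (p (t (f) (f)) (q)) (f)) (w (t (f) (f)))))))
2. (w (g (g (f) (t (p (f) (q)) (w (t (f) (f))))) (w (t (t (p (t (f) (f)) (q)) (f)) (w (t (f) (f)))))))  →  (w (g (g (f) (t (p (f) (q)) (w (f)))) (w (t (t (p (t (f) (f)) (q)) (f)) (w (t (f) (f)))))))
3. (w (g (g (f) (t (p (f) (q)) (w (f)))) (w (t (t (p (t (f) (f)) (q)) (f)) (w (t (f) (f)))))))  →  (w (g (g (f) (t (p (f) (q)) (w (f)))) (w (t (p (t (f) (f)) (q)) (w (t (f) (f)))))))
4. (w (g (g (f) (t (p (f) (q)) (w (f)))) (w (t (p (t (f) (f)) (q)) (w (t (f) (f)))))))  →  (w (g (g (f) (t (p (f) (q)) (w (f)))) (w (t (p (f) (q)) (w (t (f) (f)))))))
5. (w (g (g (f) (t (p (f) (q)) (w (f)))) (w (t (p (f) (q)) (w (t (f) (f)))))))  →  (w (g (g (f) (t (p (f) (q)) (w (f)))) (w (t (p (f) (q)) (w (f))))))

normal form = (w (g (g (f) (t (p (f) (q)) (w (f)))) (w (t (p (f) (q)) (w (f))))))


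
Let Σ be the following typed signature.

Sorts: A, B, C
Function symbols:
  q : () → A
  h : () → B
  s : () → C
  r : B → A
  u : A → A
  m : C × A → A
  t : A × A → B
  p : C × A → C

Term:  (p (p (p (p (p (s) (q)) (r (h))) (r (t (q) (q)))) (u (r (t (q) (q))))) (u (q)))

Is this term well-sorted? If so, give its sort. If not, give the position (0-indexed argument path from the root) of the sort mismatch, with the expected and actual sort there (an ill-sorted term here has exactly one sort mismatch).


          (s) : C
          (q) : A
        (p (s) (q)) : C
          (h) : B
        (r (h)) : A
      (p (p (s) (q)) (r (h))) : C
          (q) : A
          (q) : A
        (t (q) (q)) : B
      (r (t (q) (q))) : A
    (p (p (p (s) (q)) (r (h))) (r (t (q) (q)))) : C
          (q) : A
          (q) : A
        (t (q) (q)) : B
      (r (t (q) (q))) : A
    (u (r (t (q) (q)))) : A
  (p (p (p (p (s) (q)) (r (h))) (r (t (q) (q)))) (u (r (t (q) (q))))) : C
    (q) : A
  (u (q)) : A
(p (p (p (p (p (s) (q)) (r (h))) (r (t (q) (q)))) (u (r (t (q) (q))))) (u (q))) : C

well-sorted; sort = C


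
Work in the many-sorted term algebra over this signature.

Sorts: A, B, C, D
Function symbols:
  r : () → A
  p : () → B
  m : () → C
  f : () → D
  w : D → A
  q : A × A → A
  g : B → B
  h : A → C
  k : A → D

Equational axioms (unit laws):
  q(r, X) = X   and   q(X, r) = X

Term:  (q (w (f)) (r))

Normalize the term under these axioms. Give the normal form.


1. (q (w (f)) (r))  →  (w (f))

normal form = (w (f))


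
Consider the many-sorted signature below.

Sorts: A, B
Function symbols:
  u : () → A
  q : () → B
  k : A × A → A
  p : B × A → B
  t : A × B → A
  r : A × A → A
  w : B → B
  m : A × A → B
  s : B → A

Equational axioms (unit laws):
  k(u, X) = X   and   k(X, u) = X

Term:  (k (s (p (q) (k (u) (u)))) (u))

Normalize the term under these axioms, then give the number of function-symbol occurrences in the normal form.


size = 4

1. (k (s (p (q) (k (u) (u)))) (u))  →  (s (p (q) (k (u) (u))))
2. (s (p (q) (k (u) (u))))  →  (s (p (q) (u)))
normal form: (s (p (q) (u)))


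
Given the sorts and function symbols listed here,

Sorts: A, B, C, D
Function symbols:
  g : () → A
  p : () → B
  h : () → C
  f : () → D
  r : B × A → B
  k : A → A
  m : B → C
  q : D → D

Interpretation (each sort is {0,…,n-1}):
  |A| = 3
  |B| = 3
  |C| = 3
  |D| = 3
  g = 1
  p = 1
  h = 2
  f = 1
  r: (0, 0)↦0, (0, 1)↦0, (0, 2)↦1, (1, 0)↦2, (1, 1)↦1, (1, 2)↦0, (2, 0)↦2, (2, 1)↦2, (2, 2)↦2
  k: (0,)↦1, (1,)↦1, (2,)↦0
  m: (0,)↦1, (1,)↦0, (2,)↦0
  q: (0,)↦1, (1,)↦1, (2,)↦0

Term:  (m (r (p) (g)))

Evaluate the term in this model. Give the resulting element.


  p = 1
  g = 1
  (r (p) (g)) = r(1, 1) = 1
  (m (r (p) (g))) = m(1,) = 0

value = 0


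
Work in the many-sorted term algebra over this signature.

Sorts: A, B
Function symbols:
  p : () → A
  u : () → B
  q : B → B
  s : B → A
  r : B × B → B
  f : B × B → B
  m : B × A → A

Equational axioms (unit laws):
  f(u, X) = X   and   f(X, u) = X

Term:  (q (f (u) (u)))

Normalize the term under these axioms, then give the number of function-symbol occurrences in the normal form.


1. (q (f (u) (u)))  →  (q (u))
normal form: (q (u))

size = 2


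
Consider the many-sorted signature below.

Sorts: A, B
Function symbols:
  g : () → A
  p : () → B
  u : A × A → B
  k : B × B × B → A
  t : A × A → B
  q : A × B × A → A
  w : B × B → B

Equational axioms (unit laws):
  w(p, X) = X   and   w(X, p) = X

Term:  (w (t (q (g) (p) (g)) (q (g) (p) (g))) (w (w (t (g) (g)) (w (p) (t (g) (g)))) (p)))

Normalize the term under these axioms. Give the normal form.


1. (w (t (q (g) (p) (g)) (q (g) (p) (g))) (w (w (t (g) (g)) (w (p) (t (g) (g)))) (p)))  →  (w (t (q (g) (p) (g)) (q (g) (p) (g))) (w (t (g) (g)) (w (p) (t (g) (g)))))
2. (w (t (q (g) (p) (g)) (q (g) (p) (g))) (w (t (g) (g)) (w (p) (t (g) (g)))))  →  (w (t (q (g) (p) (g)) (q (g) (p) (g))) (w (t (g) (g)) (t (g) (g))))

normal form = (w (t (q (g) (p) (g)) (q (g) (p) (g))) (w (t (g) (g)) (t (g) (g))))


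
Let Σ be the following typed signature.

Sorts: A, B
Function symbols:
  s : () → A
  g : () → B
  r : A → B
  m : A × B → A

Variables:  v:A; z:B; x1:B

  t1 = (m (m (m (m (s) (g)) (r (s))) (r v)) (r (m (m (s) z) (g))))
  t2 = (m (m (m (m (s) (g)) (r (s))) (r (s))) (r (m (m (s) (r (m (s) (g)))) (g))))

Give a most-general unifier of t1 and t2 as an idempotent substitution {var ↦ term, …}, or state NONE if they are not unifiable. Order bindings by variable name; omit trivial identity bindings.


{v ↦ (s), z ↦ (r (m (s) (g)))}


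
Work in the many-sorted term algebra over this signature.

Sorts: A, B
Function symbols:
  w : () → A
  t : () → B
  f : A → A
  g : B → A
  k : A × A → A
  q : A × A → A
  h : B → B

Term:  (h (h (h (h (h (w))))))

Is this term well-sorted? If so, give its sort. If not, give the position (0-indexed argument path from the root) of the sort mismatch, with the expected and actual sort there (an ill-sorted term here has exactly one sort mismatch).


ill-sorted at position [0, 0, 0, 0, 0]: expected B, got A

          (w) : A
        (h (w)) : ✗ arg 0 at [0, 0, 0, 0, 0] has sort A, expected B


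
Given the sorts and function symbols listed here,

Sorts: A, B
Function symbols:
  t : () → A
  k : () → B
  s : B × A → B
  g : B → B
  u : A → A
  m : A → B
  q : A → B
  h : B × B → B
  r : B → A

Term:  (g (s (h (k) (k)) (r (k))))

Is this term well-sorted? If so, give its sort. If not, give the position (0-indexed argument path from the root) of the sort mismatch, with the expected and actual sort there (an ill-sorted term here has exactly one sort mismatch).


well-sorted; sort = B

      (k) : B
      (k) : B
    (h (k) (k)) : B
      (k) : B
    (r (k)) : A
  (s (h (k) (k)) (r (k))) : B
(g (s (h (k) (k)) (r (k)))) : B


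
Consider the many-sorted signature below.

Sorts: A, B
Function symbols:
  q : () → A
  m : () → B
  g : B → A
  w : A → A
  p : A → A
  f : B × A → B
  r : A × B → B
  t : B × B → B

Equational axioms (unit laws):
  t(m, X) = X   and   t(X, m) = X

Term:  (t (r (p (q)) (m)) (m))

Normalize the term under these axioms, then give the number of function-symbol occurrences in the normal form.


size = 4

1. (t (r (p (q)) (m)) (m))  →  (r (p (q)) (m))
normal form: (r (p (q)) (m))


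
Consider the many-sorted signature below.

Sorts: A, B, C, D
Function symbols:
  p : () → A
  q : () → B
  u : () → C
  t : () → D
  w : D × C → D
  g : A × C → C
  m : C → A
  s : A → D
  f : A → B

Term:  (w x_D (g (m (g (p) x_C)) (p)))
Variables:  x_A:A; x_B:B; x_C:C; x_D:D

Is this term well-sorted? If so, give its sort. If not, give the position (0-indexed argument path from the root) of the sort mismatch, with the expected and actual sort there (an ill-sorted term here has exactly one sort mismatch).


ill-sorted at position [1, 1]: expected C, got A

  x_D : D
        (p) : A
        x_C : C
      (g (p) x_C) : C
    (m (g (p) x_C)) : A
    (p) : A
  (g (m (g (p) x_C)) (p)) : ✗ arg 1 at [1, 1] has sort A, expected C


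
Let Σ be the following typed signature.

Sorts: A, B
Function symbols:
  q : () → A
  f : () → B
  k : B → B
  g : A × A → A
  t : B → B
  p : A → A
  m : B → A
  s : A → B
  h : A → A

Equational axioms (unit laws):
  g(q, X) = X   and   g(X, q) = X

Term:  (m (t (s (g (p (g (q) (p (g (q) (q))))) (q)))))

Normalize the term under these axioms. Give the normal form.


1. (m (t (s (g (p (g (q) (p (g (q) (q))))) (q)))))  →  (m (t (s (p (g (q) (p (g (q) (q))))))))
2. (m (t (s (p (g (q) (p (g (q) (q))))))))  →  (m (t (s (p (p (g (q) (q)))))))
3. (m (t (s (p (p (g (q) (q)))))))  →  (m (t (s (p (p (q))))))

normal form = (m (t (s (p (p (q))))))


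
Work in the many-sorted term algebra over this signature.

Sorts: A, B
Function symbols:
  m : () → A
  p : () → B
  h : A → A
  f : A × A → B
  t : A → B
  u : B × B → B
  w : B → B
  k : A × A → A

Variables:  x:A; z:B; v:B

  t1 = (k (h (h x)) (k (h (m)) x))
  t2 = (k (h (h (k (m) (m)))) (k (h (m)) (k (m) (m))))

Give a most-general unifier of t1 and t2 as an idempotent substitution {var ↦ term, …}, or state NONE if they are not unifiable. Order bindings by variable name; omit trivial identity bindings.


{x ↦ (k (m) (m))}


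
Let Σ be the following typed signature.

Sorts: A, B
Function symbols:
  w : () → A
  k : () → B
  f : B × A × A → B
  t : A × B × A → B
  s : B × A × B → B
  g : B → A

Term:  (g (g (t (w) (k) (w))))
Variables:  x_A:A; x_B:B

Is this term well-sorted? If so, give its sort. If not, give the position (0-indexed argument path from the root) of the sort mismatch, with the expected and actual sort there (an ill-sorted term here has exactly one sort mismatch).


ill-sorted at position [0]: expected B, got A

      (w) : A
      (k) : B
      (w) : A
    (t (w) (k) (w)) : B
  (g (t (w) (k) (w))) : A
(g (g (t (w) (k) (w)))) : ✗ arg 0 at [0] has sort A, expected B


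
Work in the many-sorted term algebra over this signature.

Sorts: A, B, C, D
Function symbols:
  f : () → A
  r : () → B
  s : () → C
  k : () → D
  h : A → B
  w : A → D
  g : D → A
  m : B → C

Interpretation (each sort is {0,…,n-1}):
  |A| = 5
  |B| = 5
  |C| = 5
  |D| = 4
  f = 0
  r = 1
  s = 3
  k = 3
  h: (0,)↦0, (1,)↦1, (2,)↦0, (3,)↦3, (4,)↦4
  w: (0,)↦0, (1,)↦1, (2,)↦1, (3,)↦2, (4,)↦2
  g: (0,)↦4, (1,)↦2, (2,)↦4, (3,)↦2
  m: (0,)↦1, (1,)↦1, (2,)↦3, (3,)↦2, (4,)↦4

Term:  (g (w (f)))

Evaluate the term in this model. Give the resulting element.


  f = 0
  (w (f)) = w(0,) = 0
  (g (w (f))) = g(0,) = 4

value = 4


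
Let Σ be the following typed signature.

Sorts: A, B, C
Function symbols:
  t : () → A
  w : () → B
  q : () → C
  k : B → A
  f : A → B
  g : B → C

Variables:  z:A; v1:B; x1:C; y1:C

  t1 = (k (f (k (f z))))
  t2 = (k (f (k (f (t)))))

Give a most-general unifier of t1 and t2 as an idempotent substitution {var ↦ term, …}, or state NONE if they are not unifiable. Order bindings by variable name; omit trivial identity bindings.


{z ↦ (t)}


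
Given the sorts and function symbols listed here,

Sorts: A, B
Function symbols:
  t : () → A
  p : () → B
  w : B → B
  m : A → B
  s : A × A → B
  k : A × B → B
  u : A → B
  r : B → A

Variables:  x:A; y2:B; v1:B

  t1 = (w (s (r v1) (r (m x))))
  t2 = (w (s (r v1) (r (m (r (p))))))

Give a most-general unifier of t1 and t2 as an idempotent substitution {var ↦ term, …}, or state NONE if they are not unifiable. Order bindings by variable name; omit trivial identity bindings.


{x ↦ (r (p))}


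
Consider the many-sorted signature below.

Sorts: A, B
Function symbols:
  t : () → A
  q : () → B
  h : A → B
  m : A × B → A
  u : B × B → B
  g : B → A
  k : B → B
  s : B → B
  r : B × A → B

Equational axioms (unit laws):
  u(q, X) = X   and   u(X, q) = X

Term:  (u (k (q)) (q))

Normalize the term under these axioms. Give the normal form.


1. (u (k (q)) (q))  →  (k (q))

normal form = (k (q))


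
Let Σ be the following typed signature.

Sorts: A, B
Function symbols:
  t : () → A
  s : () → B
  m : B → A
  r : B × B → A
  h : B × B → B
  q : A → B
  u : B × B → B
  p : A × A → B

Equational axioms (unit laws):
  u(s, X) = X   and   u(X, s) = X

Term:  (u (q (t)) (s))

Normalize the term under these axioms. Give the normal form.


normal form = (q (t))

1. (u (q (t)) (s))  →  (q (t))


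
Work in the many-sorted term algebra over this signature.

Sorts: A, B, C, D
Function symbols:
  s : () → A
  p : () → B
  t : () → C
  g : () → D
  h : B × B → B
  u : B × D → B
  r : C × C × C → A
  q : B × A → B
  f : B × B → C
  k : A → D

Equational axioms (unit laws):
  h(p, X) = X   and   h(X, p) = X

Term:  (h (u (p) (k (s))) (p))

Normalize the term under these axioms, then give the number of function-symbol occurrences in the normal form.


size = 4

1. (h (u (p) (k (s))) (p))  →  (u (p) (k (s)))
normal form: (u (p) (k (s)))


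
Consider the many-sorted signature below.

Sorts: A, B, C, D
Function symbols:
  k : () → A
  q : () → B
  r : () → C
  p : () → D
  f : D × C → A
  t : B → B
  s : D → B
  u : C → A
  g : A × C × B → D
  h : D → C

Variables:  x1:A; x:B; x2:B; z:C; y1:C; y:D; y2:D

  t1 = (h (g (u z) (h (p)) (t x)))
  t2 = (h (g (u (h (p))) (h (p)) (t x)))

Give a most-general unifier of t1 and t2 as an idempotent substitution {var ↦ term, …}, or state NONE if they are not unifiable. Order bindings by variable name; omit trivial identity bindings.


{z ↦ (h (p))}


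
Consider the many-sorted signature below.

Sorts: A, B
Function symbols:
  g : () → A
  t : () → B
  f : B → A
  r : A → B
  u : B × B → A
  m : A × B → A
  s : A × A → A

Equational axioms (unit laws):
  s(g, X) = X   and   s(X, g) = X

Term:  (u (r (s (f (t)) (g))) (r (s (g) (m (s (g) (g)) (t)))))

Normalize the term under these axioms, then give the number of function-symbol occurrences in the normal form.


size = 8

1. (u (r (s (f (t)) (g))) (r (s (g) (m (s (g) (g)) (t)))))  →  (u (r (f (t))) (r (s (g) (m (s (g) (g)) (t)))))
2. (u (r (f (t))) (r (s (g) (m (s (g) (g)) (t)))))  →  (u (r (f (t))) (r (m (s (g) (g)) (t))))
3. (u (r (f (t))) (r (m (s (g) (g)) (t))))  →  (u (r (f (t))) (r (m (g) (t))))
normal form: (u (r (f (t))) (r (m (g) (t))))


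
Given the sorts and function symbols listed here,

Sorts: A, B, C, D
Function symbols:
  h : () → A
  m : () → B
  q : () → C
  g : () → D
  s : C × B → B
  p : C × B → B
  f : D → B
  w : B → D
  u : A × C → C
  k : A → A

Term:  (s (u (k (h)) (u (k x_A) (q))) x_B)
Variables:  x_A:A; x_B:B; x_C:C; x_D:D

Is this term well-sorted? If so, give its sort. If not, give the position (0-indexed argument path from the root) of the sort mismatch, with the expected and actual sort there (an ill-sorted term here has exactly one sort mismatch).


well-sorted; sort = B

      (h) : A
    (k (h)) : A
        x_A : A
      (k x_A) : A
      (q) : C
    (u (k x_A) (q)) : C
  (u (k (h)) (u (k x_A) (q))) : C
  x_B : B
(s (u (k (h)) (u (k x_A) (q))) x_B) : B


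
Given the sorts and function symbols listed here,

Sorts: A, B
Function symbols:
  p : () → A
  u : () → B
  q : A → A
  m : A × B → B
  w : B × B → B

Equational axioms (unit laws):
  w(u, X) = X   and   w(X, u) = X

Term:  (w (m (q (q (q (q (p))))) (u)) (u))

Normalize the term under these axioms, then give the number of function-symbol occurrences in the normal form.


size = 7

1. (w (m (q (q (q (q (p))))) (u)) (u))  →  (m (q (q (q (q (p))))) (u))
normal form: (m (q (q (q (q (p))))) (u))


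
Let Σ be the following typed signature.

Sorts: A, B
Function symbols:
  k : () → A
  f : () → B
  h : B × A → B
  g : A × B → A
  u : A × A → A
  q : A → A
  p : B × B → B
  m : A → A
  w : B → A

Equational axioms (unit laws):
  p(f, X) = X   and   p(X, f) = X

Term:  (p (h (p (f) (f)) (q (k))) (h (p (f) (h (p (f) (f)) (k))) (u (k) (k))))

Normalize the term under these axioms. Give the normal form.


normal form = (p (h (f) (q (k))) (h (h (f) (k)) (u (k) (k))))

1. (p (h (p (f) (f)) (q (k))) (h (p (f) (h (p (f) (f)) (k))) (u (k) (k))))  →  (p (h (f) (q (k))) (h (p (f) (h (p (f) (f)) (k))) (u (k) (k))))
2. (p (h (f) (q (k))) (h (p (f) (h (p (f) (f)) (k))) (u (k) (k))))  →  (p (h (f) (q (k))) (h (h (p (f) (f)) (k)) (u (k) (k))))
3. (p (h (f) (q (k))) (h (h (p (f) (f)) (k)) (u (k) (k))))  →  (p (h (f) (q (k))) (h (h (f) (k)) (u (k) (k))))


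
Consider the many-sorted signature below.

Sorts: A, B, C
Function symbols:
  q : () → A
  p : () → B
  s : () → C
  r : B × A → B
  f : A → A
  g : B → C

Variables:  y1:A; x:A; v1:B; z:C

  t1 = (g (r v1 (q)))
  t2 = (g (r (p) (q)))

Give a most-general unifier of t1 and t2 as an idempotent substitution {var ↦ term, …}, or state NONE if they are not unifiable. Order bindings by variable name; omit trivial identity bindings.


{v1 ↦ (p)}


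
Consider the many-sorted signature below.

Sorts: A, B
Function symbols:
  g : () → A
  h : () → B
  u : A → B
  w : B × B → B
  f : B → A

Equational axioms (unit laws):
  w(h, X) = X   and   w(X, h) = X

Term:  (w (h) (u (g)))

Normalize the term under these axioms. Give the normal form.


normal form = (u (g))

1. (w (h) (u (g)))  →  (u (g))


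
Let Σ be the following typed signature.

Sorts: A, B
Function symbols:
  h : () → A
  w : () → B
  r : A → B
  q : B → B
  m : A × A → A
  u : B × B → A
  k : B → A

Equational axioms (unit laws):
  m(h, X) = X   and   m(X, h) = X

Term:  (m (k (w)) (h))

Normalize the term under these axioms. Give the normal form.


normal form = (k (w))

1. (m (k (w)) (h))  →  (k (w))


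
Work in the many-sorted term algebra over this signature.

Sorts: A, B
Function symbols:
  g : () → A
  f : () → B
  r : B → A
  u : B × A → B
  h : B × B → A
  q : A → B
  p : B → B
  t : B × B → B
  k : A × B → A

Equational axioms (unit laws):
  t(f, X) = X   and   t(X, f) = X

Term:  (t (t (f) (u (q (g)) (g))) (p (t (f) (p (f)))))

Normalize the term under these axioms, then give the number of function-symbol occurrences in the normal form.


1. (t (t (f) (u (q (g)) (g))) (p (t (f) (p (f)))))  →  (t (u (q (g)) (g)) (p (t (f) (p (f)))))
2. (t (u (q (g)) (g)) (p (t (f) (p (f)))))  →  (t (u (q (g)) (g)) (p (p (f))))
normal form: (t (u (q (g)) (g)) (p (p (f))))

size = 8
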